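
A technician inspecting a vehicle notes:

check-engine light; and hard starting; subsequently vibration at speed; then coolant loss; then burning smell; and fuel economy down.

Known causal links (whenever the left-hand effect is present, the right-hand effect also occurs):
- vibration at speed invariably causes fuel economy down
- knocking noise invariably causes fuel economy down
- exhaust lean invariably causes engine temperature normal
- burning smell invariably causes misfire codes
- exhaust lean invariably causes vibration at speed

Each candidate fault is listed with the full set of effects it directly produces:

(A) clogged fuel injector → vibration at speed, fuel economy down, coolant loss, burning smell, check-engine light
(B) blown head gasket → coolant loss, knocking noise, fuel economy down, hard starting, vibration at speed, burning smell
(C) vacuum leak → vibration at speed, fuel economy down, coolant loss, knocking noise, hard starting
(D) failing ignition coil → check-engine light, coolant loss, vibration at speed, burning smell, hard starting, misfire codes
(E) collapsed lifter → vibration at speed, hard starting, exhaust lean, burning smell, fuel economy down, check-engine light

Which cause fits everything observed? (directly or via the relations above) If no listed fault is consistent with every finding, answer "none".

D

For each candidate, compare predicted effects to what was observed:
(A) clogged fuel injector — check-engine light yes; hard starting NO; vibration at speed yes; coolant loss yes; burning smell yes; fuel economy down yes
(B) blown head gasket — check-engine light NO; hard starting yes; vibration at speed yes; coolant loss yes; burning smell yes; fuel economy down yes
(C) vacuum leak — check-engine light NO; hard starting yes; vibration at speed yes; coolant loss yes; burning smell NO; fuel economy down yes
(D) failing ignition coil — accounts for every observation (fuel economy down via vibration at speed → fuel economy down)
(E) collapsed lifter — does not account for coolant loss
(D) is the only candidate with no mismatches.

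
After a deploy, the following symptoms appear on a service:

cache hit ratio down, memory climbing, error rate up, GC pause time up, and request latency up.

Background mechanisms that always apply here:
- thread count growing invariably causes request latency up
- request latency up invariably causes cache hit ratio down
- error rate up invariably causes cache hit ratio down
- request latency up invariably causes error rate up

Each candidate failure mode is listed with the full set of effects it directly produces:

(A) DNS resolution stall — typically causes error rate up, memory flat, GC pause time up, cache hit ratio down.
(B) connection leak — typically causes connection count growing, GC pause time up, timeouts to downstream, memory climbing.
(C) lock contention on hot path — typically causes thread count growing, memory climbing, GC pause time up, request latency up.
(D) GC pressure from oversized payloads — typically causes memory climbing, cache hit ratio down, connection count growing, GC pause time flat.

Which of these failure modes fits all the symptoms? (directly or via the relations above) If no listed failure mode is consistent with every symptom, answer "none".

Per-candidate check:
(A) DNS resolution stall — fails on memory climbing, request latency up (predicts memory flat, not memory climbing)
(B) connection leak — does not account for cache hit ratio down, error rate up, request latency up
(C) lock contention on hot path — cache hit ratio down match (by request latency up → cache hit ratio down); memory climbing match; error rate up match (by request latency up → error rate up); GC pause time up match; request latency up match
(D) GC pressure from oversized payloads — fails on error rate up, GC pause time up, request latency up (predicts GC pause time flat, not GC pause time up)
Only (C) is consistent with every observation.

C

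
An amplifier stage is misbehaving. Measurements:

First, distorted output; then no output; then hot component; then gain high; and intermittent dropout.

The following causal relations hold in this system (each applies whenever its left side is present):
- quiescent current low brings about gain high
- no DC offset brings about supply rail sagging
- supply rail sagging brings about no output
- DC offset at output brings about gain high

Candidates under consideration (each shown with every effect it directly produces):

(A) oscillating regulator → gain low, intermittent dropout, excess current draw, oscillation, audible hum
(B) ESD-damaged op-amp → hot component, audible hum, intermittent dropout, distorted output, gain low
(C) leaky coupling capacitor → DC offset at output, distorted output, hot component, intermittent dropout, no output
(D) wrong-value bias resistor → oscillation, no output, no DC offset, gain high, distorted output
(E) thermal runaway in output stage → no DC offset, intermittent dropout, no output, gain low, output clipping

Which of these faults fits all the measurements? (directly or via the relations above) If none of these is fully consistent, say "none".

For each candidate, compare predicted effects to what was observed:
(A) oscillating regulator — fails on distorted output, no output, hot component, gain high (predicts gain low, not gain high)
(B) ESD-damaged op-amp — distorted output match; no output miss; hot component match; gain high miss; intermittent dropout match
(C) leaky coupling capacitor — distorted output match; no output match; hot component match; gain high match (via DC offset at output → gain high); intermittent dropout match
(D) wrong-value bias resistor — does not account for hot component, intermittent dropout
(E) thermal runaway in output stage — fails on distorted output, hot component, gain high (predicts gain low, not gain high)
Only (C) is consistent with every observation.

C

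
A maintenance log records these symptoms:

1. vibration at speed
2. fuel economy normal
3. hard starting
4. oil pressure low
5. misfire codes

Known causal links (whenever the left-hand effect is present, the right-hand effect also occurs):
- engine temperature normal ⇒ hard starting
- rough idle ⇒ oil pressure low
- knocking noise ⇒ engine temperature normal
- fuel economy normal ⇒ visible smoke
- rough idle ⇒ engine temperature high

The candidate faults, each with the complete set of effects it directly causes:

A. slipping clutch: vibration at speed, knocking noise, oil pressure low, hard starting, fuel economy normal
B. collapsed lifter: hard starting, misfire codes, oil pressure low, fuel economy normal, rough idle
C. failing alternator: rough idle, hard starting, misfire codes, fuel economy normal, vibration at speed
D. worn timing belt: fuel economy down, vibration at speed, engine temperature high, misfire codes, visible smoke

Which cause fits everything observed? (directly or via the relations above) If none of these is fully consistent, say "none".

Testing each hypothesis:
(A) slipping clutch — vibration at speed yes; fuel economy normal yes; hard starting yes; oil pressure low yes; misfire codes NO
(B) collapsed lifter — vibration at speed NO; fuel economy normal yes; hard starting yes; oil pressure low yes; misfire codes yes
(C) failing alternator — accounts for every observation (oil pressure low through rough idle → oil pressure low)
(D) worn timing belt — vibration at speed yes; fuel economy normal NO; hard starting NO; oil pressure low NO; misfire codes yes
(C) alone accounts for all the evidence.

C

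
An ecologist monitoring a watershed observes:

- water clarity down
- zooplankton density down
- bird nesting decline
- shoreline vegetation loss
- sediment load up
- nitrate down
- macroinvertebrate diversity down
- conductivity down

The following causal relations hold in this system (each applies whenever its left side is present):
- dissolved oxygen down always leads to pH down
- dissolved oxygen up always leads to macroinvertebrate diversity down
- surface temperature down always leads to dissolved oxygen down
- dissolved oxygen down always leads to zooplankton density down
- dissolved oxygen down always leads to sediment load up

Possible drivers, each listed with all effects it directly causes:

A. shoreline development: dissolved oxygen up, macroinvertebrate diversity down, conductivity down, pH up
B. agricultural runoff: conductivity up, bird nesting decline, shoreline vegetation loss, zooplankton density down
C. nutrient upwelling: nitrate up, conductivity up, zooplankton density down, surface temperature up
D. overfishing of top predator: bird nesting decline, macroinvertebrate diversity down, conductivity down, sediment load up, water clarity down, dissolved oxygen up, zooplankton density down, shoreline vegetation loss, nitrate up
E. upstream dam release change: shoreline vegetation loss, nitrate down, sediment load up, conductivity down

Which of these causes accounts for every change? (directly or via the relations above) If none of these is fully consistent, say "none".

For each candidate, compare predicted effects to what was observed:
(A) shoreline development — does not account for water clarity down, zooplankton density down, bird nesting decline, shoreline vegetation loss, sediment load up, nitrate down
(B) agricultural runoff — water clarity down -; zooplankton density down +; bird nesting decline +; shoreline vegetation loss +; sediment load up -; nitrate down -; macroinvertebrate diversity down -; conductivity down -
(C) nutrient upwelling — fails on water clarity down, bird nesting decline, shoreline vegetation loss, sediment load up, nitrate down, macroinvertebrate diversity down, conductivity down (predicts nitrate up, not nitrate down; predicts conductivity up, not conductivity down)
(D) overfishing of top predator — fails on nitrate down (predicts nitrate up, not nitrate down)
(E) upstream dam release change — does not account for water clarity down, zooplankton density down, bird nesting decline, macroinvertebrate diversity down
No candidate is consistent with all observations.

none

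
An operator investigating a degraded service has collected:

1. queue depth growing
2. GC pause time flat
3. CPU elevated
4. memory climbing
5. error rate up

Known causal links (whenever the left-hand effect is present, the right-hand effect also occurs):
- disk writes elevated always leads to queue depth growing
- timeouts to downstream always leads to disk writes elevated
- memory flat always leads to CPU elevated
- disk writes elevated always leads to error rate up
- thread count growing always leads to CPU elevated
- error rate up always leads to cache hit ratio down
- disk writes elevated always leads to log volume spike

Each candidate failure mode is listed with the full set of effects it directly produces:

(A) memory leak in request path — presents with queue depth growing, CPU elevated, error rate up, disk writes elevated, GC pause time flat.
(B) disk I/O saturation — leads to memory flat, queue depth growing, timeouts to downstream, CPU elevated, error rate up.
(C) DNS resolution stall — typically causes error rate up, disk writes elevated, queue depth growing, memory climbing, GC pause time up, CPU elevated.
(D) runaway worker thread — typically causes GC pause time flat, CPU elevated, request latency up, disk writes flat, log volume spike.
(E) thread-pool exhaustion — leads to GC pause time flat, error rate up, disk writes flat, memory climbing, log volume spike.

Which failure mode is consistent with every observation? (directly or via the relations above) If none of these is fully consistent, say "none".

none

For each candidate, compare predicted effects to what was observed:
(A) memory leak in request path — does not account for memory climbing
(B) disk I/O saturation — fails on GC pause time flat, memory climbing (predicts memory flat, not memory climbing)
(C) DNS resolution stall — queue depth growing +; GC pause time flat -; CPU elevated +; memory climbing +; error rate up +
(D) runaway worker thread — queue depth growing -; GC pause time flat +; CPU elevated +; memory climbing -; error rate up -
(E) thread-pool exhaustion — queue depth growing -; GC pause time flat +; CPU elevated -; memory climbing +; error rate up +
No candidate is consistent with all observations.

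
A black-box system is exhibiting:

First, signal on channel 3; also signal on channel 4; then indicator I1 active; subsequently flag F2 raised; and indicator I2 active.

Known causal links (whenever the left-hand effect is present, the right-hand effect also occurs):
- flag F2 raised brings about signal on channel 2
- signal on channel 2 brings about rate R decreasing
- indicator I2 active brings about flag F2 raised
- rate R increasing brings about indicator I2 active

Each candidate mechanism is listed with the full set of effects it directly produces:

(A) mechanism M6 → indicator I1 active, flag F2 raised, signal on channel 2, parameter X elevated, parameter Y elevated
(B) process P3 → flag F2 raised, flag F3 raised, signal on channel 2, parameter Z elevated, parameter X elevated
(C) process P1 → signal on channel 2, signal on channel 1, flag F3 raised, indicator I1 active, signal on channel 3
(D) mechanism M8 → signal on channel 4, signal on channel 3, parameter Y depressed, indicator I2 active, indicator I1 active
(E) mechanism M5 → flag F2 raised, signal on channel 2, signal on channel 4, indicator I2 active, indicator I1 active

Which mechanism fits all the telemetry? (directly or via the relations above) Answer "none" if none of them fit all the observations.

Testing each hypothesis:
(A) mechanism M6 — signal on channel 3 -; signal on channel 4 -; indicator I1 active +; flag F2 raised +; indicator I2 active -
(B) process P3 — signal on channel 3 -; signal on channel 4 -; indicator I1 active -; flag F2 raised +; indicator I2 active -
(C) process P1 — signal on channel 3 +; signal on channel 4 -; indicator I1 active +; flag F2 raised -; indicator I2 active -
(D) mechanism M8 — accounts for every observation (flag F2 raised through indicator I2 active → flag F2 raised)
(E) mechanism M5 — signal on channel 3 -; signal on channel 4 +; indicator I1 active +; flag F2 raised +; indicator I2 active +
Only (D) is consistent with every observation.

D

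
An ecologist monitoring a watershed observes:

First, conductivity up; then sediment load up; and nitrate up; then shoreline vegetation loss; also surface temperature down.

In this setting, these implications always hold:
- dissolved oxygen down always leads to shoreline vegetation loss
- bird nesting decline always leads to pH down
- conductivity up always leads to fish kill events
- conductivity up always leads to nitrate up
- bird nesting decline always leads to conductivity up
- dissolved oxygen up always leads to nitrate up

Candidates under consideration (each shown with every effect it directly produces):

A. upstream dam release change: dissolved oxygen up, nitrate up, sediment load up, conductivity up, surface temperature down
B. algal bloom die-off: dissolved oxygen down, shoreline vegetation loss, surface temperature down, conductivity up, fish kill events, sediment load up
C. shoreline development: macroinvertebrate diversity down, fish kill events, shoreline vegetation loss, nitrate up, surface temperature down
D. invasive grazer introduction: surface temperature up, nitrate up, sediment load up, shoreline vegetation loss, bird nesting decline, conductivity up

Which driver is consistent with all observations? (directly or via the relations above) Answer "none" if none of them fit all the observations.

B

Checking each candidate against the observations:
(A) upstream dam release change — conductivity up yes; sediment load up yes; nitrate up yes; shoreline vegetation loss NO; surface temperature down yes
(B) algal bloom die-off — conductivity up yes; sediment load up yes; nitrate up yes (through conductivity up → nitrate up); shoreline vegetation loss yes; surface temperature down yes
(C) shoreline development — conductivity up NO; sediment load up NO; nitrate up yes; shoreline vegetation loss yes; surface temperature down yes
(D) invasive grazer introduction — conductivity up yes; sediment load up yes; nitrate up yes; shoreline vegetation loss yes; surface temperature down NO
Only (B) is consistent with every observation.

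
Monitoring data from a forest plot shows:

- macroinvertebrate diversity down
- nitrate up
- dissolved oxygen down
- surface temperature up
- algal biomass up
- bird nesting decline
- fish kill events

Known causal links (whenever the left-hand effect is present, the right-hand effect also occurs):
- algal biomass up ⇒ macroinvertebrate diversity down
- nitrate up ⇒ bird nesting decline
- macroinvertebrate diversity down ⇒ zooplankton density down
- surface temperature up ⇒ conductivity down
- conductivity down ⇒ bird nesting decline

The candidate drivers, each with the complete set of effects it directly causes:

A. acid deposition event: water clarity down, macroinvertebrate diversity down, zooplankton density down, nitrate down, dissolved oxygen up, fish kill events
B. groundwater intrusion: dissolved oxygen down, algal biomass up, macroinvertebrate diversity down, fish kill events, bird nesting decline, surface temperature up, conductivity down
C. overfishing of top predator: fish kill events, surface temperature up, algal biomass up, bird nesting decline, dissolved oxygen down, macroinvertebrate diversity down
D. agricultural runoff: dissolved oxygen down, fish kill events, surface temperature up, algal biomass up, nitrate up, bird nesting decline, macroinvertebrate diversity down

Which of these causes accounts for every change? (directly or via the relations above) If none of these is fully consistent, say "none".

D

Testing each hypothesis:
(A) acid deposition event — macroinvertebrate diversity down +; nitrate up -; dissolved oxygen down -; surface temperature up -; algal biomass up -; bird nesting decline -; fish kill events +
(B) groundwater intrusion — macroinvertebrate diversity down +; nitrate up -; dissolved oxygen down +; surface temperature up +; algal biomass up +; bird nesting decline +; fish kill events +
(C) overfishing of top predator — does not account for nitrate up
(D) agricultural runoff — macroinvertebrate diversity down +; nitrate up +; dissolved oxygen down +; surface temperature up +; algal biomass up +; bird nesting decline +; fish kill events +
(D) alone accounts for all the evidence.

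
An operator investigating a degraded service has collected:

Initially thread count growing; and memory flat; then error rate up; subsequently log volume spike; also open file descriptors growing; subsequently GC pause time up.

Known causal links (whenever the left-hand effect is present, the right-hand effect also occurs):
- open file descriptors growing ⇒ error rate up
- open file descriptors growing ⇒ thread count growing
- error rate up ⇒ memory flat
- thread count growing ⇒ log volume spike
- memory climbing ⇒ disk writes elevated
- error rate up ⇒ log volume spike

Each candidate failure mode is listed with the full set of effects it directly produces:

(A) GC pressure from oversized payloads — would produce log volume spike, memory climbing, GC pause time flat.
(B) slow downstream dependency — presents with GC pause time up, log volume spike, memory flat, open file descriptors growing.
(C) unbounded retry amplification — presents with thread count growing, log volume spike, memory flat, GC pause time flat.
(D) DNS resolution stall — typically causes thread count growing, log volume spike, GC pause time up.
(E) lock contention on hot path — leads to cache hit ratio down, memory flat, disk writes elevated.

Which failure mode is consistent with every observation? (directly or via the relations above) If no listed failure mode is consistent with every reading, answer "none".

Testing each hypothesis:
(A) GC pressure from oversized payloads — thread count growing -; memory flat -; error rate up -; log volume spike +; open file descriptors growing -; GC pause time up -
(B) slow downstream dependency — thread count growing + (via open file descriptors growing → thread count growing); memory flat +; error rate up + (via open file descriptors growing → error rate up); log volume spike +; open file descriptors growing +; GC pause time up +
(C) unbounded retry amplification — thread count growing +; memory flat +; error rate up -; log volume spike +; open file descriptors growing -; GC pause time up -
(D) DNS resolution stall — thread count growing +; memory flat -; error rate up -; log volume spike +; open file descriptors growing -; GC pause time up +
(E) lock contention on hot path — does not account for thread count growing, error rate up, log volume spike, open file descriptors growing, GC pause time up
Only (B) is consistent with every observation.

B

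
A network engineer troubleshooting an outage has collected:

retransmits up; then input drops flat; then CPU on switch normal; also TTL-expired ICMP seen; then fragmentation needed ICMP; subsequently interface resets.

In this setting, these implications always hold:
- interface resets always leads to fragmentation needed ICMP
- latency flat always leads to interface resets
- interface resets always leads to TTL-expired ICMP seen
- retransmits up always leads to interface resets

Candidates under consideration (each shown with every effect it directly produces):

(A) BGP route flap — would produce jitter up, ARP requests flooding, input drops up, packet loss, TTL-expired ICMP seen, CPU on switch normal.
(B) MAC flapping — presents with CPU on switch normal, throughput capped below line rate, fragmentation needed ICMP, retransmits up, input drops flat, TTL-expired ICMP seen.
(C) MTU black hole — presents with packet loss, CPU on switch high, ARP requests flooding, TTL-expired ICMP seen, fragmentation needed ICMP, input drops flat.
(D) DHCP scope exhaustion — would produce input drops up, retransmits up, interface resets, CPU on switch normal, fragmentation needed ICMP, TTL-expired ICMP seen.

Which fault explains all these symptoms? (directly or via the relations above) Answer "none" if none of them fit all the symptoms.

B

For each candidate, compare predicted effects to what was observed:
(A) BGP route flap — fails on retransmits up, input drops flat, fragmentation needed ICMP, interface resets (predicts input drops up, not input drops flat)
(B) MAC flapping — retransmits up yes; input drops flat yes; CPU on switch normal yes; TTL-expired ICMP seen yes; fragmentation needed ICMP yes; interface resets yes (via retransmits up → interface resets)
(C) MTU black hole — fails on retransmits up, CPU on switch normal, interface resets (predicts CPU on switch high, not CPU on switch normal)
(D) DHCP scope exhaustion — retransmits up yes; input drops flat NO; CPU on switch normal yes; TTL-expired ICMP seen yes; fragmentation needed ICMP yes; interface resets yes
(B) is the only candidate with no mismatches.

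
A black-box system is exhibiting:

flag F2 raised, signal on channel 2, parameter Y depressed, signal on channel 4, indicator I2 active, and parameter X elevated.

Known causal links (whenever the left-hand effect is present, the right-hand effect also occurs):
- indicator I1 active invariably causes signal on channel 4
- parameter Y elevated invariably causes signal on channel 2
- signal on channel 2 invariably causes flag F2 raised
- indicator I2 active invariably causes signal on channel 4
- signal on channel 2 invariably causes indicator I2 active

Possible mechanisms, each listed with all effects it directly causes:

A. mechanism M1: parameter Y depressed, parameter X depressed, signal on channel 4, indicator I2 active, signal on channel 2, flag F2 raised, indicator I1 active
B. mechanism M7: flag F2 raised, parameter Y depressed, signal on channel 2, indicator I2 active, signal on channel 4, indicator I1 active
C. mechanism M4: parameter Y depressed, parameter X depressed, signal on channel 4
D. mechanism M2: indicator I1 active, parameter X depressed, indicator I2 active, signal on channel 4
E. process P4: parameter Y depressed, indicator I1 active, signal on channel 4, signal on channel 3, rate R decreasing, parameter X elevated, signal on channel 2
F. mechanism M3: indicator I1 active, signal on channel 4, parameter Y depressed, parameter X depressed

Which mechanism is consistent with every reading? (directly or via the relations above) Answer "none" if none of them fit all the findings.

For each candidate, compare predicted effects to what was observed:
(A) mechanism M1 — flag F2 raised match; signal on channel 2 match; parameter Y depressed match; signal on channel 4 match; indicator I2 active match; parameter X elevated miss
(B) mechanism M7 — flag F2 raised match; signal on channel 2 match; parameter Y depressed match; signal on channel 4 match; indicator I2 active match; parameter X elevated miss
(C) mechanism M4 — flag F2 raised miss; signal on channel 2 miss; parameter Y depressed match; signal on channel 4 match; indicator I2 active miss; parameter X elevated miss
(D) mechanism M2 — fails on flag F2 raised, signal on channel 2, parameter Y depressed, parameter X elevated (predicts parameter X depressed, not parameter X elevated)
(E) process P4 — accounts for every observation (flag F2 raised via signal on channel 2 → flag F2 raised)
(F) mechanism M3 — fails on flag F2 raised, signal on channel 2, indicator I2 active, parameter X elevated (predicts parameter X depressed, not parameter X elevated)
Only (E) is consistent with every observation.

E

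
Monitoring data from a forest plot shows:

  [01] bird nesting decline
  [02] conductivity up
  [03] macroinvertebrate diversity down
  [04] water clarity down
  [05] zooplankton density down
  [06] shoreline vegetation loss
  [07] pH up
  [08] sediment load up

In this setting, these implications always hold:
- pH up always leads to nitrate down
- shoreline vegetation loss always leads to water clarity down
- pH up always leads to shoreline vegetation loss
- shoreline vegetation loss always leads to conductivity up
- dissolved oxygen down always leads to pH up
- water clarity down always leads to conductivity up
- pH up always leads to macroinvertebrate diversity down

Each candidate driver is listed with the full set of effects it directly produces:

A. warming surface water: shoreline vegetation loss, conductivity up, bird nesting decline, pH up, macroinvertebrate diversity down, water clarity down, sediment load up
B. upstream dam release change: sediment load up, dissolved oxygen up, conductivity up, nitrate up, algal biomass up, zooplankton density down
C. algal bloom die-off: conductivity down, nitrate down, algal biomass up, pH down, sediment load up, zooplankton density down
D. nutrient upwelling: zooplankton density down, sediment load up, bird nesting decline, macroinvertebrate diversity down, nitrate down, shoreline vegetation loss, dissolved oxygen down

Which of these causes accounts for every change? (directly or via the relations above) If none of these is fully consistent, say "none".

Per-candidate check:
(A) warming surface water — bird nesting decline +; conductivity up +; macroinvertebrate diversity down +; water clarity down +; zooplankton density down -; shoreline vegetation loss +; pH up +; sediment load up +
(B) upstream dam release change — does not account for bird nesting decline, macroinvertebrate diversity down, water clarity down, shoreline vegetation loss, pH up
(C) algal bloom die-off — bird nesting decline -; conductivity up -; macroinvertebrate diversity down -; water clarity down -; zooplankton density down +; shoreline vegetation loss -; pH up -; sediment load up +
(D) nutrient upwelling — accounts for every observation (conductivity up via shoreline vegetation loss → conductivity up)
(D) alone accounts for all the evidence.

D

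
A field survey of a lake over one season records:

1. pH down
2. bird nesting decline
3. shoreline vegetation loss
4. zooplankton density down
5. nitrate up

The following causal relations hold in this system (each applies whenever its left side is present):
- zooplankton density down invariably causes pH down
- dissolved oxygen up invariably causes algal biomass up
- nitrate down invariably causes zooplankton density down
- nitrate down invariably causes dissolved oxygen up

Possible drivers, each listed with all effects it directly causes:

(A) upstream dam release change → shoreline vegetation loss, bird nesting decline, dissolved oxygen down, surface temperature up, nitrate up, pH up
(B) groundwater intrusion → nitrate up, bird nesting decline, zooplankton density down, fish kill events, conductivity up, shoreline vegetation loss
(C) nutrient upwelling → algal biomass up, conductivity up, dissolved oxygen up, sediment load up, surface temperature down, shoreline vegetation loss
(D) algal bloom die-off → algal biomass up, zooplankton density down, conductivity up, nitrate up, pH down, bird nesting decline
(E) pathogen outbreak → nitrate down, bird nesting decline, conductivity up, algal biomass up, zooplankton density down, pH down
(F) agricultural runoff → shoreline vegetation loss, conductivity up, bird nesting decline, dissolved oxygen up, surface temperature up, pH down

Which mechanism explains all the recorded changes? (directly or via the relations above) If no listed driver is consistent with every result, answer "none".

B

Testing each hypothesis:
(A) upstream dam release change — pH down NO; bird nesting decline yes; shoreline vegetation loss yes; zooplankton density down NO; nitrate up yes
(B) groundwater intrusion — pH down yes (via zooplankton density down → pH down); bird nesting decline yes; shoreline vegetation loss yes; zooplankton density down yes; nitrate up yes
(C) nutrient upwelling — does not account for pH down, bird nesting decline, zooplankton density down, nitrate up
(D) algal bloom die-off — pH down yes; bird nesting decline yes; shoreline vegetation loss NO; zooplankton density down yes; nitrate up yes
(E) pathogen outbreak — pH down yes; bird nesting decline yes; shoreline vegetation loss NO; zooplankton density down yes; nitrate up NO
(F) agricultural runoff — does not account for zooplankton density down, nitrate up
Only (B) is consistent with every observation.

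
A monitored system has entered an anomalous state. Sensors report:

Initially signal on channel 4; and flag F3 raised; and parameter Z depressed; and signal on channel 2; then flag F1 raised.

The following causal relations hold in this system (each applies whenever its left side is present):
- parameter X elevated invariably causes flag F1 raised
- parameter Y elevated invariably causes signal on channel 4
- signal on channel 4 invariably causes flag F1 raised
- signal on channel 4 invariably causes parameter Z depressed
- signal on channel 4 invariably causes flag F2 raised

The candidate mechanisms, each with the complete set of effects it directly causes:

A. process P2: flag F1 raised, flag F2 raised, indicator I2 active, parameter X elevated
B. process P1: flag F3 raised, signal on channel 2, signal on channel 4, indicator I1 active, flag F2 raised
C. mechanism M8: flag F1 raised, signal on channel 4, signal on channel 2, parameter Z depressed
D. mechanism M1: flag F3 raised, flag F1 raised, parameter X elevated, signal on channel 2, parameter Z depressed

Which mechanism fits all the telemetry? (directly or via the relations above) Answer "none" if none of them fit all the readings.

Testing each hypothesis:
(A) process P2 — does not account for signal on channel 4, flag F3 raised, parameter Z depressed, signal on channel 2
(B) process P1 — signal on channel 4 +; flag F3 raised +; parameter Z depressed + (by signal on channel 4 → parameter Z depressed); signal on channel 2 +; flag F1 raised + (by signal on channel 4 → flag F1 raised)
(C) mechanism M8 — signal on channel 4 +; flag F3 raised -; parameter Z depressed +; signal on channel 2 +; flag F1 raised +
(D) mechanism M1 — does not account for signal on channel 4
Only (B) is consistent with every observation.

B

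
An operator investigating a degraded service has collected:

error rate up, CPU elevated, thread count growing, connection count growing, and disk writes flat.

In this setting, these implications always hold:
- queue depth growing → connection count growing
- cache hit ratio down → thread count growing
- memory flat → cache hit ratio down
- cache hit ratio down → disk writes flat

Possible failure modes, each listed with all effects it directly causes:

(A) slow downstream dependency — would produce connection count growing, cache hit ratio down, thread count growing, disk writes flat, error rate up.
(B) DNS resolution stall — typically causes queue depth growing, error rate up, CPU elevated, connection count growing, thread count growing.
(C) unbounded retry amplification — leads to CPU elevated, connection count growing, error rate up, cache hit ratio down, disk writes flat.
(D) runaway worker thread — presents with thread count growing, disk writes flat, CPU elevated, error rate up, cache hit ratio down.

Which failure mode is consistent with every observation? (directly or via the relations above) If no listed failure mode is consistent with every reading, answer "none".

Per-candidate check:
(A) slow downstream dependency — does not account for CPU elevated
(B) DNS resolution stall — error rate up yes; CPU elevated yes; thread count growing yes; connection count growing yes; disk writes flat NO
(C) unbounded retry amplification — error rate up yes; CPU elevated yes; thread count growing yes (by cache hit ratio down → thread count growing); connection count growing yes; disk writes flat yes
(D) runaway worker thread — error rate up yes; CPU elevated yes; thread count growing yes; connection count growing NO; disk writes flat yes
Only (C) is consistent with every observation.

C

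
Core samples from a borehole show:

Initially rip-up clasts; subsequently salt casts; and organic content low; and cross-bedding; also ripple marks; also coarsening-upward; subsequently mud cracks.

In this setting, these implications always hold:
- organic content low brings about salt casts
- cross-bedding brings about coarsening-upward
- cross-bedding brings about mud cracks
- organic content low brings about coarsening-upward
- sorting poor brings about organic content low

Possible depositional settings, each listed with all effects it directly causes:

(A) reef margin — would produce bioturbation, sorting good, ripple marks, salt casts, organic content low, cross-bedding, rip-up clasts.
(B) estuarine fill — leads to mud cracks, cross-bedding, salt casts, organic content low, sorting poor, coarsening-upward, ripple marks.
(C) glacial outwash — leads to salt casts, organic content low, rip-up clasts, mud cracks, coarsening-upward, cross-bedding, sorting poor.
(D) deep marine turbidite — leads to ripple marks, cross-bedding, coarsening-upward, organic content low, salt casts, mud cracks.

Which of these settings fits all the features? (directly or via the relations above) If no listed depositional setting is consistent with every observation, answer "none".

Testing each hypothesis:
(A) reef margin — rip-up clasts match; salt casts match; organic content low match; cross-bedding match; ripple marks match; coarsening-upward match (via organic content low → coarsening-upward); mud cracks match (via cross-bedding → mud cracks)
(B) estuarine fill — rip-up clasts miss; salt casts match; organic content low match; cross-bedding match; ripple marks match; coarsening-upward match; mud cracks match
(C) glacial outwash — rip-up clasts match; salt casts match; organic content low match; cross-bedding match; ripple marks miss; coarsening-upward match; mud cracks match
(D) deep marine turbidite — does not account for rip-up clasts
Only (A) is consistent with every observation.

A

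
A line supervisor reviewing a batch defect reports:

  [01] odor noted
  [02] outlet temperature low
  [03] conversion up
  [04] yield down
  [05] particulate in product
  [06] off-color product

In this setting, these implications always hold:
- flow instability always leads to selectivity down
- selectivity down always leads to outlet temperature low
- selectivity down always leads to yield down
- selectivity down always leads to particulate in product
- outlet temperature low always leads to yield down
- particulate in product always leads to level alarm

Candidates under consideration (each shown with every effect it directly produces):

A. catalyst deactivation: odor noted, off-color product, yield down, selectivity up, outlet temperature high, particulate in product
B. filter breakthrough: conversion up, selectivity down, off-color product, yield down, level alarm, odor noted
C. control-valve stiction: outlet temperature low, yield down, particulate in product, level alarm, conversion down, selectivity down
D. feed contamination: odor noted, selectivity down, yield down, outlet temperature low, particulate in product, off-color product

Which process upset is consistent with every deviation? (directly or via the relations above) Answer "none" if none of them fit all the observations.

For each candidate, compare predicted effects to what was observed:
(A) catalyst deactivation — fails on outlet temperature low, conversion up (predicts outlet temperature high, not outlet temperature low)
(B) filter breakthrough — odor noted ✓; outlet temperature low ✓ (through selectivity down → outlet temperature low); conversion up ✓; yield down ✓; particulate in product ✓ (through selectivity down → particulate in product); off-color product ✓
(C) control-valve stiction — odor noted ✗; outlet temperature low ✓; conversion up ✗; yield down ✓; particulate in product ✓; off-color product ✗
(D) feed contamination — odor noted ✓; outlet temperature low ✓; conversion up ✗; yield down ✓; particulate in product ✓; off-color product ✓
(B) is the only candidate with no mismatches.

B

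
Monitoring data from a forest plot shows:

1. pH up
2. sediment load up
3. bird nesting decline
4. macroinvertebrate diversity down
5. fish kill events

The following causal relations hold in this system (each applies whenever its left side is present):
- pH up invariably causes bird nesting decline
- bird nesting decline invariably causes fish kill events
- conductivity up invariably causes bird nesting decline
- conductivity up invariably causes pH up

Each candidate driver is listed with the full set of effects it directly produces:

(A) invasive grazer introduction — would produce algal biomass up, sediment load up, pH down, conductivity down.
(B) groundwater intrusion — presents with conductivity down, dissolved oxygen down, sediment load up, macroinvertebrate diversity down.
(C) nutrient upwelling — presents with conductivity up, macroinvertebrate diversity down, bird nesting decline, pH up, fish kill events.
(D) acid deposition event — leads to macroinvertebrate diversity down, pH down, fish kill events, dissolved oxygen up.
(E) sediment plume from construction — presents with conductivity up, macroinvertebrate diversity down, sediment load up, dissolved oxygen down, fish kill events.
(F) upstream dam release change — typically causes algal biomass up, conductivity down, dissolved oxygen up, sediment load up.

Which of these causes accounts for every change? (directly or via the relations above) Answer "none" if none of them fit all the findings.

E

Per-candidate check:
(A) invasive grazer introduction — pH up NO; sediment load up yes; bird nesting decline NO; macroinvertebrate diversity down NO; fish kill events NO
(B) groundwater intrusion — does not account for pH up, bird nesting decline, fish kill events
(C) nutrient upwelling — does not account for sediment load up
(D) acid deposition event — fails on pH up, sediment load up, bird nesting decline (predicts pH down, not pH up)
(E) sediment plume from construction — accounts for every observation (pH up through conductivity up → pH up)
(F) upstream dam release change — pH up NO; sediment load up yes; bird nesting decline NO; macroinvertebrate diversity down NO; fish kill events NO
(E) alone accounts for all the evidence.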